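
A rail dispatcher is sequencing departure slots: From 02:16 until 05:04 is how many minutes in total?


Start time: 02:16 = 136 minutes from midnight
End time: 05:04 = 304 minutes from midnight
Difference: 304 - 136 = 168 minutes
That is 2 hours and 48 minutes

168


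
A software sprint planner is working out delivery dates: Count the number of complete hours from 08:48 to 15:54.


Start: 08:48
End: 15:54
Hour difference: 15 - 8 = 7 hours
Minute difference: 54 - 48 = 6 minutes
Total minutes: 426
Complete hours: 426 / 60 = 7 (remainder 6)

7


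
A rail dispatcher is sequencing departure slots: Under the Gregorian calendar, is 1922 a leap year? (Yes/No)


Year: 1922
Divisible by 4? 1922 / 4 = 480.5 -> No
Not divisible by 4, so NOT a leap year

No


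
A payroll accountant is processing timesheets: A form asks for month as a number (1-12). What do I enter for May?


Calendar month order:
4. April
5. May <--
6. June
May is month number 5

5


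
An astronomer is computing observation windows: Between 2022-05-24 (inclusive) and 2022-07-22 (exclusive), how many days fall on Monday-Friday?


Start: 2022-05-24 (Tuesday)
End (exclusive): 2022-07-22 (Friday)
Total calendar days: 59
Full weeks: 59 // 7 = 8 -> 40 weekdays
Remaining 3 days starting on Tuesday:
  Tue(w), Wed(w), Thu(w) -> 3 weekdays
Total business days: 40 + 3 = 43

43


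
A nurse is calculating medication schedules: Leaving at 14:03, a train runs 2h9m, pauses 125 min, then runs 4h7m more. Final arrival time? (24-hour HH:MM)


Depart: 14:03
Leg 1: +129 min -> 16:12
Layover: +125 min -> 18:17
Leg 2: +247 min -> 22:24
Total travel: 501 minutes = 8h 21m
Arrival: 22:24

22:24


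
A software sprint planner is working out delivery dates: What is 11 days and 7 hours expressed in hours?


Days: 11
Extra hours: 7
Hours per day: 24
Days to hours: 11 x 24 = 264
Total: 264 + 7 = 271

271


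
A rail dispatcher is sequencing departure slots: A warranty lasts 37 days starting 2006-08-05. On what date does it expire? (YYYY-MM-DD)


Start: 2006-08-05
Adding 37 days
Days remaining in August: 26
After August: 11 days still to add
September 2006 has 30 days, need 11
Result: 2006-09-11

2006-09-11


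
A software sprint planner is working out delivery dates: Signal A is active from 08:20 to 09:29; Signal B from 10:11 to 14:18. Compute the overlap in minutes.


Interval A: [500, 569] minutes from midnight
Interval B: [611, 858] minutes from midnight
Overlap start = max(500, 611) = 611
Overlap end = min(569, 858) = 569
End <= start, so the intervals do not overlap: 0 minutes

0


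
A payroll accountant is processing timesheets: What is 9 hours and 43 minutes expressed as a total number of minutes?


Hours: 9
Minutes: 43
Convert hours to minutes: 9 x 60 = 540
Add remaining minutes: 540 + 43 = 583

583


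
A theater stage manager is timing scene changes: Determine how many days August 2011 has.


Month: August
Year: 2011
August is a 31-day month
Total: 31 days

31


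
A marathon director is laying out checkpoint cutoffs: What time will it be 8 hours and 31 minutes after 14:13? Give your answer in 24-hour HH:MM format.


Start time: 14:13
Adding: 8 hours 31 minutes
Minutes: 13 + 31 = 44
Hours: 14 + 8 + 0 = 22
Result: 22:44

22:44


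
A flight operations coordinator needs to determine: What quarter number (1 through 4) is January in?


Month: January (month 1)
Q1: January-March (months 1-3)
Q2: April-June (months 4-6)
Q3: July-September (months 7-9)
Q4: October-December (months 10-12)
Month 1 falls in Q1

1


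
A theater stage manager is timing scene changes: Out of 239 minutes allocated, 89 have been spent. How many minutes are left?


Total budget: 239 minutes
Time used: 89 minutes
Remaining: 239 - 89 = 150 minutes
Percent used: 37.2%
Percent remaining: 62.8%

150


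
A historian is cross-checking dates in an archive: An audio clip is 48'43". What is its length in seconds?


Minutes: 48
Seconds: 43
Convert minutes to seconds: 48 x 60 = 2880
Add remaining seconds: 2880 + 43 = 2923

2923


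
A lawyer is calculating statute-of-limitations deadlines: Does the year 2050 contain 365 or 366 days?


Year: 2050
Check leap year rules:
Divisible by 4? No
2050 is not a leap year
Days: 365

365


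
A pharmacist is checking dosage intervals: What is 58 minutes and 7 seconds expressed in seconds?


Minutes: 58
Extra seconds: 7
Seconds per minute: 60
Minutes to seconds: 58 x 60 = 3480
Total: 3480 + 7 = 3487

3487


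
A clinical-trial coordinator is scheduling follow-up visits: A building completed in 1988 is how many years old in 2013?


Birth year: 1988
Current year: 2013
Age = current year - birth year
Age = 2013 - 1988 = 25

25


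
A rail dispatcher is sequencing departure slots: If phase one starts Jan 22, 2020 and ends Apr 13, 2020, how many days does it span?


Start date: 2020-01-22
End date: 2020-04-13
Jan 2020: +10 days
Feb 2020: +29 days
Mar 2020: +31 days
Apr 2020: +12 days
Total: 82 days

82


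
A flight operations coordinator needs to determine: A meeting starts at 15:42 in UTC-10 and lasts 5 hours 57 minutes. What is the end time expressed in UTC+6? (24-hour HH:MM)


Start: 15:42 in UTC-10
Step 1 - add duration:
  minutes: 42 + 57 = 99 (carry 1h)
  hours: 15 + 5 + 1 = 21
  end in UTC-10: 21:39
Step 2 - convert UTC-10 -> UTC+6:
  offset difference: 6 - (-10) = 16 hours
  21 + (16) = 37 -> mod 24 = 13
Result: 13:39 in UTC+6

13:39


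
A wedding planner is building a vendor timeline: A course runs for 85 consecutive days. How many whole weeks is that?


Total days: 85
Days per week: 7
Division: 85 / 7 = 12 remainder 1
Complete weeks: 12
Remaining days: 1

12


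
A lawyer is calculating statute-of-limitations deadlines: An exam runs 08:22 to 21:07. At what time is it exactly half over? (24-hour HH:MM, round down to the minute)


Start time: 08:22 = 502 minutes from midnight
End time: 21:07 = 1267 minutes from midnight
Sum: 502 + 1267 = 1769
Midpoint: 1769 / 2 = 884 minutes
Convert: 884 / 60 = 14 hours, 44 minutes
Result: 14:44

14:44


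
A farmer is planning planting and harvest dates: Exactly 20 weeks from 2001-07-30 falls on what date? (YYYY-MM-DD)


Start: 2001-07-30
Weeks to add: 20
Convert to days: 20 x 7 = 140 days
Add 140 days to 2001-07-30
Result: 2001-12-17

2001-12-17


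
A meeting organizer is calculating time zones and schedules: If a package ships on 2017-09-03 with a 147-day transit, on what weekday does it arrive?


Start: 2017-09-03 (Sunday)
Step 1 - find target date: add 147 days
  2017-09-03 + 147 days = 2018-01-28
Step 2 - day of week:
  147 mod 7 = 0
  Sunday + 0 days -> Sunday
Result: Sunday (2018-01-28)

Sunday


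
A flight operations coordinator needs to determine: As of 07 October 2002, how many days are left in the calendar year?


Start: October 07, 2002
End: December 31, 2002
Days left in October: 24
November: 30
December: 31
Sum of remaining months: 61
Total: 24 + 61 = 85

85


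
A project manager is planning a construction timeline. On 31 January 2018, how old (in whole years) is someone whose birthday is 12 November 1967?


Birth: 1967-11-12
Reference: 2018-01-31
Year difference: 2018 - 1967 = 51
Has birthday (11-12) occurred by 01-31? No
Birthday not yet reached this year -> subtract 1
Age in full years: 50

50


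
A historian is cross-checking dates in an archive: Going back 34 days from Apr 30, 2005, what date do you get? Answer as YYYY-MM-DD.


Start: 2005-04-30
Subtracting 34 days
Days already passed in April: 30
After going back through April: 4 more days to subtract
March 2005 has 31 days, need 4
Result: 2005-03-27

2005-03-27


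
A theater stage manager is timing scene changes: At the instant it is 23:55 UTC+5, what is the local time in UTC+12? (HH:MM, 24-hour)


Local time: 23:55 at UTC+5 (offset 5h)
Target zone: UTC+12 (offset 12h)
Difference: 12 - (5) = 7 hours
Calculation: 23 + (7) = 30
Wraparound: (30) mod 24 = 6
Result: 06:55

06:55


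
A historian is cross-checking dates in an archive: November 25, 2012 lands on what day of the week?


Date: 2012-11-25
January 1, 2012 is a Sunday
Day of year: 330
Offset from Jan 1: 329 days
329 mod 7 = 0
Result: Sunday

Sunday


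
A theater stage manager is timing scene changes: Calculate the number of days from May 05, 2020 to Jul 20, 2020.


Start date: 2020-05-05
End date: 2020-07-20
May 2020: +27 days
Jun 2020: +30 days
Jul 2020: +19 days
Total: 76 days

76


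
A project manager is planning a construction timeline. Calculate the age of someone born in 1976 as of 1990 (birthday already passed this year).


Birth year: 1976
Current year: 1990
Age = current year - birth year
Age = 1990 - 1976 = 14

14


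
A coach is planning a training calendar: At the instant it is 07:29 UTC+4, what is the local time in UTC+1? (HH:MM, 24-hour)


Local time: 07:29 at UTC+4 (offset 4h)
Target zone: UTC+1 (offset 1h)
Difference: 1 - (4) = -3 hours
Calculation: 7 + (-3) = 4
Result: 04:29

04:29


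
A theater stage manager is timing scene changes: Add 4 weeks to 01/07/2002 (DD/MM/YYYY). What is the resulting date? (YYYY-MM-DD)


Start: 2002-07-01
Weeks to add: 4
Convert to days: 4 x 7 = 28 days
Add 28 days to 2002-07-01
Result: 2002-07-29

2002-07-29


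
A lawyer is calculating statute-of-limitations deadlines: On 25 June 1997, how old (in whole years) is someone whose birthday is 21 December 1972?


Birth: 1972-12-21
Reference: 1997-06-25
Year difference: 1997 - 1972 = 25
Has birthday (12-21) occurred by 06-25? No
Birthday not yet reached this year -> subtract 1
Age in full years: 24

24


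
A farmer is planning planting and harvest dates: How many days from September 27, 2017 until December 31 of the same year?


Start: September 27, 2017
End: December 31, 2017
Days left in September: 3
October: 31
November: 30
December: 31
Sum of remaining months: 92
Total: 3 + 92 = 95

95


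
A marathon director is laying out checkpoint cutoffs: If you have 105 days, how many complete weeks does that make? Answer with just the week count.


Total days: 105
Days per week: 7
Division: 105 / 7 = 15 remainder 0
Complete weeks: 15
Remaining days: 0

15


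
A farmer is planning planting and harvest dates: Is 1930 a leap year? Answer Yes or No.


Year: 1930
Divisible by 4? 1930 / 4 = 482.5 -> No
Not divisible by 4, so NOT a leap year

No


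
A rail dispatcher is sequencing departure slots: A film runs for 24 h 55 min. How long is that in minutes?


Hours: 24
Minutes: 55
Convert hours to minutes: 24 x 60 = 1440
Add remaining minutes: 1440 + 55 = 1495

1495


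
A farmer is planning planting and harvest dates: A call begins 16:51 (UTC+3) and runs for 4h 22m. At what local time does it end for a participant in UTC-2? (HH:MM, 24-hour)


Start: 16:51 in UTC+3
Step 1 - add duration:
  minutes: 51 + 22 = 73 (carry 1h)
  hours: 16 + 4 + 1 = 21
  end in UTC+3: 21:13
Step 2 - convert UTC+3 -> UTC-2:
  offset difference: -2 - (3) = -5 hours
  21 + (-5) = 16 -> mod 24 = 16
Result: 16:13 in UTC-2

16:13


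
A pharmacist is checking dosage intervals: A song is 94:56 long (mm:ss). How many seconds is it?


Minutes: 94
Extra seconds: 56
Seconds per minute: 60
Minutes to seconds: 94 x 60 = 5640
Total: 5640 + 56 = 5696

5696


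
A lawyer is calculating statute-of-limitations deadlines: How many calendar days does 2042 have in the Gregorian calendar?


Year: 2042
Check leap year rules:
Divisible by 4? No
2042 is not a leap year
Days: 365

365


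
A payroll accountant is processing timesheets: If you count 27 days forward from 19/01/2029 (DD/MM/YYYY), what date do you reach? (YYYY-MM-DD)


Start: 2029-01-19
Adding 27 days
Days remaining in January: 12
After January: 15 days still to add
February 2029 has 28 days, need 15
Result: 2029-02-15

2029-02-15


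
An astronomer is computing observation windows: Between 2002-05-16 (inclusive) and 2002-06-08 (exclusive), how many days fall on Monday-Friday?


Start: 2002-05-16 (Thursday)
End (exclusive): 2002-06-08 (Saturday)
Total calendar days: 23
Full weeks: 23 // 7 = 3 -> 15 weekdays
Remaining 2 days starting on Thursday:
  Thu(w), Fri(w) -> 2 weekdays
Total business days: 15 + 2 = 17

17


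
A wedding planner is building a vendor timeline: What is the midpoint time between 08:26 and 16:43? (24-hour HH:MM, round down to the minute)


Start time: 08:26 = 506 minutes from midnight
End time: 16:43 = 1003 minutes from midnight
Sum: 506 + 1003 = 1509
Midpoint: 1509 / 2 = 754 minutes
Convert: 754 / 60 = 12 hours, 34 minutes
Result: 12:34

12:34


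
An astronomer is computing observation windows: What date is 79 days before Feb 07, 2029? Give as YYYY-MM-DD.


Start: 2029-02-07
Subtracting 79 days
Days already passed in February: 7
After going back through February: 72 more days to subtract
January 2029: 31 days, 41 remaining
December 2028: 31 days, 10 remaining
November 2028 has 30 days, need 10
Result: 2028-11-20

2028-11-20


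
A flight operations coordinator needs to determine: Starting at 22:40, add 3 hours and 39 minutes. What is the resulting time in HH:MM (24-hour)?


Start time: 22:40
Adding: 3 hours 39 minutes
Minutes: 40 + 39 = 79
Minute overflow: 79 >= 60, so carry 1 hour, minutes = 19
Hours: 22 + 3 + 1 = 26
Hour wraparound: 26 mod 24 = 2
Result: 02:19

02:19


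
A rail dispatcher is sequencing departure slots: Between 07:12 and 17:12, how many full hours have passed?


Start: 07:12
End: 17:12
Hour difference: 17 - 7 = 10 hours
Minute difference: 12 - 12 = 0 minutes
Total minutes: 600
Complete hours: 600 / 60 = 10 (remainder 0)

10


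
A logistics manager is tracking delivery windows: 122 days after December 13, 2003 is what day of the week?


Start: 2003-12-13 (Saturday)
Step 1 - find target date: add 122 days
  2003-12-13 + 122 days = 2004-04-13
Step 2 - day of week:
  122 mod 7 = 3
  Saturday + 3 days -> Tuesday
Result: Tuesday (2004-04-13)

Tuesday


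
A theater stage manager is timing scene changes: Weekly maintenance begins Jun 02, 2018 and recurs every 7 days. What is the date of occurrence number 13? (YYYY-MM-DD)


First occurrence: 2018-06-02 (occurrence 1)
Each occurrence is 7 days after the previous.
Occurrence 13 is 12 weeks after the first.
12 weeks = 84 days
2018-06-02 + 84 days = 2018-08-25

2018-08-25


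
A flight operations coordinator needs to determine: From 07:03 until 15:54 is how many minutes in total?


Start time: 07:03 = 423 minutes from midnight
End time: 15:54 = 954 minutes from midnight
Difference: 954 - 423 = 531 minutes
That is 8 hours and 51 minutes

531


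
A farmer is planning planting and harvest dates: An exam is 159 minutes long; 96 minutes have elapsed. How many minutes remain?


Total budget: 159 minutes
Time used: 96 minutes
Remaining: 159 - 96 = 63 minutes
Percent used: 60.4%
Percent remaining: 39.6%

63


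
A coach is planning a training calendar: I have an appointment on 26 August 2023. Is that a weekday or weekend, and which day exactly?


Date: 2023-08-26
January 1, 2023 is a Sunday
Day of year: 238
Offset from Jan 1: 237 days
237 mod 7 = 6
Result: Saturday

Saturday


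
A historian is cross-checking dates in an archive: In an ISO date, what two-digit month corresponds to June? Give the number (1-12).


Calendar month order:
5. May
6. June <--
7. July
June is month number 6

6


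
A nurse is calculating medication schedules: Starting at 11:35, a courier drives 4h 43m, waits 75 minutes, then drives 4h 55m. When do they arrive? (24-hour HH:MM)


Depart: 11:35
Leg 1: +283 min -> 16:18
Layover: +75 min -> 17:33
Leg 2: +295 min -> 22:28
Total travel: 653 minutes = 10h 53m
Arrival: 22:28

22:28


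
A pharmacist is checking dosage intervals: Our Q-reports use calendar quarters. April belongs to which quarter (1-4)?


Month: April (month 4)
Q1: January-March (months 1-3)
Q2: April-June (months 4-6)
Q3: July-September (months 7-9)
Q4: October-December (months 10-12)
Month 4 falls in Q2

2


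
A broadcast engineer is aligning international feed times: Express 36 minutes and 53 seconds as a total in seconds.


Minutes: 36
Seconds: 53
Convert minutes to seconds: 36 x 60 = 2160
Add remaining seconds: 2160 + 53 = 2213

2213


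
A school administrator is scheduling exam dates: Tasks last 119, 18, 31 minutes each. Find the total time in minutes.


Durations: 119, 18, 31
Running sum: 119
+ 18 = 137
+ 31 = 168
Total duration: 168 minutes
That is 2 hours and 48 minutes

168


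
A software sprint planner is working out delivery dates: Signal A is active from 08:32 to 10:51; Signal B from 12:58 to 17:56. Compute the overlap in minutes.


Interval A: [512, 651] minutes from midnight
Interval B: [778, 1076] minutes from midnight
Overlap start = max(512, 778) = 778
Overlap end = min(651, 1076) = 651
End <= start, so the intervals do not overlap: 0 minutes

0


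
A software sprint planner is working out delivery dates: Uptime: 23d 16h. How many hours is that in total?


Days: 23
Extra hours: 16
Hours per day: 24
Days to hours: 23 x 24 = 552
Total: 552 + 16 = 568

568


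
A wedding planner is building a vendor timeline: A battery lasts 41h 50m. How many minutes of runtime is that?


Hours: 41
Extra minutes: 50
Minutes per hour: 60
Hours to minutes: 41 x 60 = 2460
Total: 2460 + 50 = 2510

2510


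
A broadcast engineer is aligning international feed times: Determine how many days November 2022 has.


Month: November
Year: 2022
November is a 30-day month
Total: 30 days

30


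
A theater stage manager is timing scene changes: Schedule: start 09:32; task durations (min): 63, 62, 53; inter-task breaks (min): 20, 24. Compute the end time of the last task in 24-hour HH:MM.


Start: 09:32 = 572 min from midnight
  after task 1 (63 min): 10:35
  after break (20 min): 10:55
  after task 2 (62 min): 11:57
  after break (24 min): 12:21
  after task 3 (53 min): 13:14
Total elapsed: 222 minutes
End time: 13:14

13:14


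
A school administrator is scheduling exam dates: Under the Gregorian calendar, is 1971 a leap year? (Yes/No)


Year: 1971
Divisible by 4? 1971 / 4 = 492.75 -> No
Not divisible by 4, so NOT a leap year

No


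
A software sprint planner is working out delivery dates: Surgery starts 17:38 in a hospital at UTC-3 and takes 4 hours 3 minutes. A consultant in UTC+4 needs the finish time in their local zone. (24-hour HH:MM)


Start: 17:38 in UTC-3
Step 1 - add duration:
  minutes: 38 + 3 = 41
  hours: 17 + 4 + 0 = 21
  end in UTC-3: 21:41
Step 2 - convert UTC-3 -> UTC+4:
  offset difference: 4 - (-3) = 7 hours
  21 + (7) = 28 -> mod 24 = 4
Result: 04:41 in UTC+4

04:41


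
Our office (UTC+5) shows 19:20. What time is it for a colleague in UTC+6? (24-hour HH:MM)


Local time: 19:20 at UTC+5 (offset 5h)
Target zone: UTC+6 (offset 6h)
Difference: 6 - (5) = 1 hours
Calculation: 19 + (1) = 20
Result: 20:20

20:20


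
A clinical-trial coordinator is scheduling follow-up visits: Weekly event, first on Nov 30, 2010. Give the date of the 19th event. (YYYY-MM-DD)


First occurrence: 2010-11-30 (occurrence 1)
Each occurrence is 7 days after the previous.
Occurrence 19 is 18 weeks after the first.
18 weeks = 126 days
2010-11-30 + 126 days = 2011-04-05

2011-04-05


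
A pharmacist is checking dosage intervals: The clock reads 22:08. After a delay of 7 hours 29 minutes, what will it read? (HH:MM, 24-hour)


Start time: 22:08
Adding: 7 hours 29 minutes
Minutes: 8 + 29 = 37
Hours: 22 + 7 + 0 = 29
Hour wraparound: 29 mod 24 = 5
Result: 05:37

05:37


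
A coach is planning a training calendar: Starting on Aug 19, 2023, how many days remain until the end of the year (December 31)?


Start: August 19, 2023
End: December 31, 2023
Days left in August: 12
September: 30
October: 31
November: 30
December: 31
Sum of remaining months: 122
Total: 12 + 122 = 134

134


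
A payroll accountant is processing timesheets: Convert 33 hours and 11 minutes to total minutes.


Hours: 33
Minutes: 11
Convert hours to minutes: 33 x 60 = 1980
Add remaining minutes: 1980 + 11 = 1991

1991


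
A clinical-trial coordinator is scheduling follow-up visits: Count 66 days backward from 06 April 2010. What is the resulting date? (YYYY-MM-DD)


Start: 2010-04-06
Subtracting 66 days
Days already passed in April: 6
After going back through April: 60 more days to subtract
March 2010: 31 days, 29 remaining
February 2010: 28 days, 1 remaining
January 2010 has 31 days, need 1
Result: 2010-01-30

2010-01-30


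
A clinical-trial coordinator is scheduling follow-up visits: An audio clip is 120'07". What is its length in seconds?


Minutes: 120
Seconds: 7
Convert minutes to seconds: 120 x 60 = 7200
Add remaining seconds: 7200 + 7 = 7207

7207


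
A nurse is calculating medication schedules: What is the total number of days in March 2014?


Month: March
Year: 2014
March is a 31-day month
Total: 31 days

31


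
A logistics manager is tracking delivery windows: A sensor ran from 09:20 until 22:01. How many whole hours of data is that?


Start: 09:20
End: 22:01
Hour difference: 22 - 9 = 13 hours
Minute difference: 1 - 20 = -19 minutes
Total minutes: 761
Complete hours: 761 / 60 = 12 (remainder 41)

12


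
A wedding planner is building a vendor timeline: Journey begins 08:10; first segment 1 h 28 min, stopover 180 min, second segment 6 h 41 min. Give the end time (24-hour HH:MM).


Depart: 08:10
Leg 1: +88 min -> 09:38
Layover: +180 min -> 12:38
Leg 2: +401 min -> 19:19
Total travel: 669 minutes = 11h 9m
Arrival: 19:19

19:19


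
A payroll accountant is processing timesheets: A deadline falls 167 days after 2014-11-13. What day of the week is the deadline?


Start: 2014-11-13 (Thursday)
Step 1 - find target date: add 167 days
  2014-11-13 + 167 days = 2015-04-29
Step 2 - day of week:
  167 mod 7 = 6
  Thursday + 6 days -> Wednesday
Result: Wednesday (2015-04-29)

Wednesday


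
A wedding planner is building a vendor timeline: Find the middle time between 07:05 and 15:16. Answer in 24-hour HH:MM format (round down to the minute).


Start time: 07:05 = 425 minutes from midnight
End time: 15:16 = 916 minutes from midnight
Sum: 425 + 916 = 1341
Midpoint: 1341 / 2 = 670 minutes
Convert: 670 / 60 = 11 hours, 10 minutes
Result: 11:10

11:10


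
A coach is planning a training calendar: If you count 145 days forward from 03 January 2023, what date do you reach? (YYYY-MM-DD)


Start: 2023-01-03
Adding 145 days
Days remaining in January: 28
After January: 117 days still to add
February 2023: 28 days, 89 remaining
March 2023: 31 days, 58 remaining
April 2023: 30 days, 28 remaining
May 2023 has 31 days, need 28
Result: 2023-05-28

2023-05-28


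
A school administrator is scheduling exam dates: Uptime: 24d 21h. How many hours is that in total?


Days: 24
Extra hours: 21
Hours per day: 24
Days to hours: 24 x 24 = 576
Total: 576 + 21 = 597

597


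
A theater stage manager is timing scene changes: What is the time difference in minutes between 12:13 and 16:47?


Start time: 12:13 = 733 minutes from midnight
End time: 16:47 = 1007 minutes from midnight
Difference: 1007 - 733 = 274 minutes
That is 4 hours and 34 minutes

274


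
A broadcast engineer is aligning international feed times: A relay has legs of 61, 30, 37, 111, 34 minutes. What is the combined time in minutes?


Durations: 61, 30, 37, 111, 34
Running sum: 61
+ 30 = 91
+ 37 = 128
+ 111 = 239
+ 34 = 273
Total duration: 273 minutes
That is 4 hours and 33 minutes

273


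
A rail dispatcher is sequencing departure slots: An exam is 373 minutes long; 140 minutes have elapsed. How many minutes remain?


Total budget: 373 minutes
Time used: 140 minutes
Remaining: 373 - 140 = 233 minutes
Percent used: 37.5%
Percent remaining: 62.5%

233


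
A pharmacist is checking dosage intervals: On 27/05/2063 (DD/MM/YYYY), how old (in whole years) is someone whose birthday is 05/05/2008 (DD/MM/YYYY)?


Birth: 2008-05-05
Reference: 2063-05-27
Year difference: 2063 - 2008 = 55
Has birthday (05-05) occurred by 05-27? Yes
Age in full years: 55

55


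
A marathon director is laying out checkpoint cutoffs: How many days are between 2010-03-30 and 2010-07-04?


Start date: 2010-03-30
End date: 2010-07-04
Mar 2010: +2 days
Apr 2010: +30 days
May 2010: +31 days
Jun 2010: +30 days
Jul 2010: +3 days
Total: 96 days

96


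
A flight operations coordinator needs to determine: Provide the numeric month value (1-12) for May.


Calendar month order:
4. April
5. May <--
6. June
May is month number 5

5


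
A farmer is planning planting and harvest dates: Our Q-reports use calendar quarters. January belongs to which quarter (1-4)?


Month: January (month 1)
Q1: January-March (months 1-3)
Q2: April-June (months 4-6)
Q3: July-September (months 7-9)
Q4: October-December (months 10-12)
Month 1 falls in Q1

1


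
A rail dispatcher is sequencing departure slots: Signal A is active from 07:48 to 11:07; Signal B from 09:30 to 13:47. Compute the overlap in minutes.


Interval A: [468, 667] minutes from midnight
Interval B: [570, 827] minutes from midnight
Overlap start = max(468, 570) = 570
Overlap end = min(667, 827) = 667
Overlap = 667 - 570 = 97 minutes

97


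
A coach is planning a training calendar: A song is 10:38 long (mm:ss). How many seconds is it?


Minutes: 10
Extra seconds: 38
Seconds per minute: 60
Minutes to seconds: 10 x 60 = 600
Total: 600 + 38 = 638

638


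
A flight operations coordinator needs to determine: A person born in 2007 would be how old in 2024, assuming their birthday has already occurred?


Birth year: 2007
Current year: 2024
Age = current year - birth year
Age = 2024 - 2007 = 17

17


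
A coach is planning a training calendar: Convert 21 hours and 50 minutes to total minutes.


Hours: 21
Extra minutes: 50
Minutes per hour: 60
Hours to minutes: 21 x 60 = 1260
Total: 1260 + 50 = 1310

1310


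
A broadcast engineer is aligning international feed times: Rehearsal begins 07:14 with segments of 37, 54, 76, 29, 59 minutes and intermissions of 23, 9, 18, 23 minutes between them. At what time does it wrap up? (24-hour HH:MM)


Start: 07:14 = 434 min from midnight
  after task 1 (37 min): 07:51
  after break (23 min): 08:14
  after task 2 (54 min): 09:08
  after break (9 min): 09:17
  after task 3 (76 min): 10:33
  after break (18 min): 10:51
  after task 4 (29 min): 11:20
  after break (23 min): 11:43
  after task 5 (59 min): 12:42
Total elapsed: 328 minutes
End time: 12:42

12:42


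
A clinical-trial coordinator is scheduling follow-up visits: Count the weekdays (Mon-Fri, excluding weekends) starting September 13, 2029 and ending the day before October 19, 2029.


Start: 2029-09-13 (Thursday)
End (exclusive): 2029-10-19 (Friday)
Total calendar days: 36
Full weeks: 36 // 7 = 5 -> 25 weekdays
Remaining 1 days starting on Thursday:
  Thu(w) -> 1 weekdays
Total business days: 25 + 1 = 26

26


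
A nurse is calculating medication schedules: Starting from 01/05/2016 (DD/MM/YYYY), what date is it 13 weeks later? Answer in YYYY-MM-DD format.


Start: 2016-05-01
Weeks to add: 13
Convert to days: 13 x 7 = 91 days
Add 91 days to 2016-05-01
Result: 2016-07-31

2016-07-31


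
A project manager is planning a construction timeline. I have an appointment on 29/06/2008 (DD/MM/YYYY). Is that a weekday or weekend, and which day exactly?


Date: 2008-06-29
January 1, 2008 is a Tuesday
Day of year: 181
Offset from Jan 1: 180 days
180 mod 7 = 5
Result: Sunday

Sunday


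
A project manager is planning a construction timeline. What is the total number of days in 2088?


Year: 2088
Check leap year rules:
Divisible by 4? Yes
Divisible by 100? No
2088 is a leap year
Days: 366

366


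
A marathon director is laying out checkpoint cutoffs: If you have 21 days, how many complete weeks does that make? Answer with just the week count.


Total days: 21
Days per week: 7
Division: 21 / 7 = 3 remainder 0
Complete weeks: 3
Remaining days: 0

3


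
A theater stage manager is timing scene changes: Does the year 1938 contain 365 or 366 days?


Year: 1938
Check leap year rules:
Divisible by 4? No
1938 is not a leap year
Days: 365

365


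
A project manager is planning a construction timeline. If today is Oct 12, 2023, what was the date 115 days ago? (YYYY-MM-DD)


Start: 2023-10-12
Subtracting 115 days
Days already passed in October: 12
After going back through October: 103 more days to subtract
September 2023: 30 days, 73 remaining
August 2023: 31 days, 42 remaining
July 2023: 31 days, 11 remaining
June 2023 has 30 days, need 11
Result: 2023-06-19

2023-06-19


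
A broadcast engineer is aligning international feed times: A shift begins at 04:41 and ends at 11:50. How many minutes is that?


Start time: 04:41 = 281 minutes from midnight
End time: 11:50 = 710 minutes from midnight
Difference: 710 - 281 = 429 minutes
That is 7 hours and 9 minutes

429


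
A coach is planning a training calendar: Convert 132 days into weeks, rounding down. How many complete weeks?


Total days: 132
Days per week: 7
Division: 132 / 7 = 18 remainder 6
Complete weeks: 18
Remaining days: 6

18


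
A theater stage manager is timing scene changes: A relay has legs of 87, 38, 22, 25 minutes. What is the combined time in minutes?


Durations: 87, 38, 22, 25
Running sum: 87
+ 38 = 125
+ 22 = 147
+ 25 = 172
Total duration: 172 minutes
That is 2 hours and 52 minutes

172


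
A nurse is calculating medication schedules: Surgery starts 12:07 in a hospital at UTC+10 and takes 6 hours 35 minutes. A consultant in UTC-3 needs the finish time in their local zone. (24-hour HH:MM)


Start: 12:07 in UTC+10
Step 1 - add duration:
  minutes: 7 + 35 = 42
  hours: 12 + 6 + 0 = 18
  end in UTC+10: 18:42
Step 2 - convert UTC+10 -> UTC-3:
  offset difference: -3 - (10) = -13 hours
  18 + (-13) = 5 -> mod 24 = 5
Result: 05:42 in UTC-3

05:42


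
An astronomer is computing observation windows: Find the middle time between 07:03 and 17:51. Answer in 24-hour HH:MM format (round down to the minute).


Start time: 07:03 = 423 minutes from midnight
End time: 17:51 = 1071 minutes from midnight
Sum: 423 + 1071 = 1494
Midpoint: 1494 / 2 = 747 minutes
Convert: 747 / 60 = 12 hours, 27 minutes
Result: 12:27

12:27


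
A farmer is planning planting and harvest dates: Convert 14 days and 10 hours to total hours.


Days: 14
Extra hours: 10
Hours per day: 24
Days to hours: 14 x 24 = 336
Total: 336 + 10 = 346

346


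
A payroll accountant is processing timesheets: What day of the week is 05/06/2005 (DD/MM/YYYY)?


Date: 2005-06-05
January 1, 2005 is a Saturday
Day of year: 156
Offset from Jan 1: 155 days
155 mod 7 = 1
Result: Sunday

Sunday


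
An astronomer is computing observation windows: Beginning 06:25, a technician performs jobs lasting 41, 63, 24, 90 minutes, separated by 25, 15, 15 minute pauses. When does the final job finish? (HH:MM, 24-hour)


Start: 06:25 = 385 min from midnight
  after task 1 (41 min): 07:06
  after break (25 min): 07:31
  after task 2 (63 min): 08:34
  after break (15 min): 08:49
  after task 3 (24 min): 09:13
  after break (15 min): 09:28
  after task 4 (90 min): 10:58
Total elapsed: 273 minutes
End time: 10:58

10:58


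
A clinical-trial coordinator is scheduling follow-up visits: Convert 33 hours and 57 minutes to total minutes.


Hours: 33
Minutes: 57
Convert hours to minutes: 33 x 60 = 1980
Add remaining minutes: 1980 + 57 = 2037

2037


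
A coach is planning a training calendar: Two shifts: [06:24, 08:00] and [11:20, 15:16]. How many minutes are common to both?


Interval A: [384, 480] minutes from midnight
Interval B: [680, 916] minutes from midnight
Overlap start = max(384, 680) = 680
Overlap end = min(480, 916) = 480
End <= start, so the intervals do not overlap: 0 minutes

0


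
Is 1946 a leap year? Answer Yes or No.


Year: 1946
Divisible by 4? 1946 / 4 = 486.5 -> No
Not divisible by 4, so NOT a leap year

No


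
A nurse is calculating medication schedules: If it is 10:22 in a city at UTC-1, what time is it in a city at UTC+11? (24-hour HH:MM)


Local time: 10:22 at UTC-1 (offset -1h)
Target zone: UTC+11 (offset 11h)
Difference: 11 - (-1) = 12 hours
Calculation: 10 + (12) = 22
Result: 22:22

22:22


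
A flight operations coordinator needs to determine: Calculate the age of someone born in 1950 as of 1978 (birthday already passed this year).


Birth year: 1950
Current year: 1978
Age = current year - birth year
Age = 1978 - 1950 = 28

28


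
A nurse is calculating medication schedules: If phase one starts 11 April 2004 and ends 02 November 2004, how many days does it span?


Start date: 2004-04-11
End date: 2004-11-02
Apr 2004: +20 days
May 2004: +31 days
Jun 2004: +30 days
... (5 more months)
Total: 205 days

205


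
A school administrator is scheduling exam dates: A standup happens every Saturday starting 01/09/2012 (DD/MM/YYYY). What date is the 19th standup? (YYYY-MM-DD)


First occurrence: 2012-09-01 (occurrence 1)
Each occurrence is 7 days after the previous.
Occurrence 19 is 18 weeks after the first.
18 weeks = 126 days
2012-09-01 + 126 days = 2013-01-05

2013-01-05


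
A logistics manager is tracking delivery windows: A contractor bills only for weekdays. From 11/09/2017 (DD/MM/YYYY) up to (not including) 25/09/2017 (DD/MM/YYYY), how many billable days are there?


Start: 2017-09-11 (Monday)
End (exclusive): 2017-09-25 (Monday)
Total calendar days: 14
Full weeks: 14 // 7 = 2 -> 10 weekdays
Remaining 0 days starting on Monday:
Total business days: 10 + 0 = 10

10


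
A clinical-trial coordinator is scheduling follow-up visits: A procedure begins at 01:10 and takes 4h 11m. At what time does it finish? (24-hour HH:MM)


Start time: 01:10
Adding: 4 hours 11 minutes
Minutes: 10 + 11 = 21
Hours: 1 + 4 + 0 = 5
Result: 05:21

05:21


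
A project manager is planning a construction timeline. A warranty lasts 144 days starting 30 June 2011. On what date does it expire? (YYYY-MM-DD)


Start: 2011-06-30
Adding 144 days
Days remaining in June: 0
After June: 144 days still to add
July 2011: 31 days, 113 remaining
August 2011: 31 days, 82 remaining
September 2011: 30 days, 52 remaining
October 2011: 31 days, 21 remaining
Result: 2011-11-21

2011-11-21


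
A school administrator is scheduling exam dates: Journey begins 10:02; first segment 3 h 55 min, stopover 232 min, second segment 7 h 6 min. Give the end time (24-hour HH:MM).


Depart: 10:02
Leg 1: +235 min -> 13:57
Layover: +232 min -> 17:49
Leg 2: +426 min -> 00:55
Total travel: 893 minutes = 14h 53m
Arrival: 00:55

00:55


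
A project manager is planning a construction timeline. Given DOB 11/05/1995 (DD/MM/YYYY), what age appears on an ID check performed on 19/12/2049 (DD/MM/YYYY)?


Birth: 1995-05-11
Reference: 2049-12-19
Year difference: 2049 - 1995 = 54
Has birthday (05-11) occurred by 12-19? Yes
Age in full years: 54

54


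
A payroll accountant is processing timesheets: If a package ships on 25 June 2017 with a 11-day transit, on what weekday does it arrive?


Start: 2017-06-25 (Sunday)
Step 1 - find target date: add 11 days
  2017-06-25 + 11 days = 2017-07-06
Step 2 - day of week:
  11 mod 7 = 4
  Sunday + 4 days -> Thursday
Result: Thursday (2017-07-06)

Thursday


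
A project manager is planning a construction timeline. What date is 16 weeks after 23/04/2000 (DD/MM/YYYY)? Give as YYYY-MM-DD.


Start: 2000-04-23
Weeks to add: 16
Convert to days: 16 x 7 = 112 days
Add 112 days to 2000-04-23
Result: 2000-08-13

2000-08-13


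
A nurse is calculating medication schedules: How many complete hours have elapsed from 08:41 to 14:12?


Start: 08:41
End: 14:12
Hour difference: 14 - 8 = 6 hours
Minute difference: 12 - 41 = -29 minutes
Total minutes: 331
Complete hours: 331 / 60 = 5 (remainder 31)

5


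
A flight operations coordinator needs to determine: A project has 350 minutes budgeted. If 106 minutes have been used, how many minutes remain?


Total budget: 350 minutes
Time used: 106 minutes
Remaining: 350 - 106 = 244 minutes
Percent used: 30.3%
Percent remaining: 69.7%

244


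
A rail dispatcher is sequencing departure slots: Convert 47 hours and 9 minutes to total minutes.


Hours: 47
Extra minutes: 9
Minutes per hour: 60
Hours to minutes: 47 x 60 = 2820
Total: 2820 + 9 = 2829

2829


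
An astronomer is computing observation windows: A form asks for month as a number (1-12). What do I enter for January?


Calendar month order:
1. January <--
2. February
January is month number 1

1


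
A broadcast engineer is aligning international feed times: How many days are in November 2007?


Month: November
Year: 2007
November is a 30-day month
Total: 30 days

30


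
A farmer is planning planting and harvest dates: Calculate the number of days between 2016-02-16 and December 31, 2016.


Start: February 16, 2016
End: December 31, 2016
Days left in February: 13
March: 31
April: 30
May: 31
June: 30
... plus remaining months
Sum of remaining months: 306
Total: 13 + 306 = 319

319


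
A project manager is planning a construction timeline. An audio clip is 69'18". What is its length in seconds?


Minutes: 69
Seconds: 18
Convert minutes to seconds: 69 x 60 = 4140
Add remaining seconds: 4140 + 18 = 4158

4158


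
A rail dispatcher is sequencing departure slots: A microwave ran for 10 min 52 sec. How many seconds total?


Minutes: 10
Extra seconds: 52
Seconds per minute: 60
Minutes to seconds: 10 x 60 = 600
Total: 600 + 52 = 652

652


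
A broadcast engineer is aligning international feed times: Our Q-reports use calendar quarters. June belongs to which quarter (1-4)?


Month: June (month 6)
Q1: January-March (months 1-3)
Q2: April-June (months 4-6)
Q3: July-September (months 7-9)
Q4: October-December (months 10-12)
Month 6 falls in Q2

2


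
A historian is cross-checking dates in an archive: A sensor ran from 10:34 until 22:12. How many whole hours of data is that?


Start: 10:34
End: 22:12
Hour difference: 22 - 10 = 12 hours
Minute difference: 12 - 34 = -22 minutes
Total minutes: 698
Complete hours: 698 / 60 = 11 (remainder 38)

11


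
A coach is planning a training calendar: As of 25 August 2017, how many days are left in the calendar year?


Start: August 25, 2017
End: December 31, 2017
Days left in August: 6
September: 30
October: 31
November: 30
December: 31
Sum of remaining months: 122
Total: 6 + 122 = 128

128


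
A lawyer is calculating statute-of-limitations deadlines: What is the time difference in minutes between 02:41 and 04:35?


Start time: 02:41 = 161 minutes from midnight
End time: 04:35 = 275 minutes from midnight
Difference: 275 - 161 = 114 minutes
That is 1 hours and 54 minutes

114


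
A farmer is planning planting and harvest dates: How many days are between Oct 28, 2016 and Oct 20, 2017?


Start date: 2016-10-28
End date: 2017-10-20
Oct 2016: +4 days
Nov 2016: +30 days
Dec 2016: +31 days
... (10 more months)
Total: 357 days

357


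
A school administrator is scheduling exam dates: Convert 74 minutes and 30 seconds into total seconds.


Minutes: 74
Seconds: 30
Convert minutes to seconds: 74 x 60 = 4440
Add remaining seconds: 4440 + 30 = 4470

4470


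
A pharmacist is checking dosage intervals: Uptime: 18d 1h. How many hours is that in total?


Days: 18
Extra hours: 1
Hours per day: 24
Days to hours: 18 x 24 = 432
Total: 432 + 1 = 433

433


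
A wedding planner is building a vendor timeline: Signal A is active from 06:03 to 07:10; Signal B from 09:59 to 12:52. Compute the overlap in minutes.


Interval A: [363, 430] minutes from midnight
Interval B: [599, 772] minutes from midnight
Overlap start = max(363, 599) = 599
Overlap end = min(430, 772) = 430
End <= start, so the intervals do not overlap: 0 minutes

0
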